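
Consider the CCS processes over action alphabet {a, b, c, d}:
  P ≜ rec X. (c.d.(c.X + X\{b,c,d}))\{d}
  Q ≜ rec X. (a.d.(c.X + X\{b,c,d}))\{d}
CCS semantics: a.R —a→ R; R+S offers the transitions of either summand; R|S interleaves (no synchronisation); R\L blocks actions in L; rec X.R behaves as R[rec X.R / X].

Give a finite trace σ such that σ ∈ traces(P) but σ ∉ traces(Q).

c

P's transition system — 2 states:
  u0 = rec X. (c.d.(c.X + X\{b,c,d}))\{d} → --c--▸ u1
  u1 = (d.(c.(rec X. (c.d.(c.X + X\{b,c,d}))\{d}) + (rec X. (c.d.(c.X + X\{b,c,d}))\{d})\{b,c,d}))\{d} → (no moves)
Q's transition system — 2 states:
  v0 = rec X. (a.d.(c.X + X\{b,c,d}))\{d} → --a--▸ v1
  v1 = (d.(c.(rec X. (a.d.(c.X + X\{b,c,d}))\{d}) + (rec X. (a.d.(c.X + X\{b,c,d}))\{d})\{b,c,d}))\{d} → (no moves)
Executing c from P (initial set {u0}):
  step 1 (c): {u1}
  ✓ P
Executing c from Q (initial set {v0}):
  step 1 (c): no successor for Q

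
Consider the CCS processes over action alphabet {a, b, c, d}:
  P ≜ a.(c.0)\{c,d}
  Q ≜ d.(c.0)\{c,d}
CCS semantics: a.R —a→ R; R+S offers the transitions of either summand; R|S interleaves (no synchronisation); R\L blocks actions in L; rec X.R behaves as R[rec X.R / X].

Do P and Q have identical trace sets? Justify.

traces(P) ≠ traces(Q) — witness ⟨a⟩

Reachable graph of P (2 states):
  m0 = a.(c.0)\{c,d} ⊢ --a--▸ m1
  m1 = (c.0)\{c,d} ⊢ (no moves)
Reachable graph of Q (2 states):
  n0 = d.(c.0)\{c,d} ⊢ --d--▸ n1
  n1 = (c.0)\{c,d} ⊢ (no moves)
Run σ = ⟨a⟩ on P: start {m0}
  step 1 (a): {m1}
  P completes σ.
Run σ = ⟨a⟩ on Q: start {n0}
  step 1 (a): ∅ (Q stuck)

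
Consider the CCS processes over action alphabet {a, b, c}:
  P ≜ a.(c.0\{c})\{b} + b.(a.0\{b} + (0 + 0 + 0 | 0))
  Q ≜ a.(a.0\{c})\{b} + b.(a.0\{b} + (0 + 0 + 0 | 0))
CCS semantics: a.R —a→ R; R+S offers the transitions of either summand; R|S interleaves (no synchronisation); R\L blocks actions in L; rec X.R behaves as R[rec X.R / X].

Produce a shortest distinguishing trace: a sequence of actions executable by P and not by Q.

P's transition system — 5 states:
  p0 = a.(c.0\{c})\{b} + b.(a.0\{b} + (0 + 0 + 0 | 0)) | =a=> p1, =b=> p2
  p1 = (c.0\{c})\{b} | =c=> p3
  p2 = a.0\{b} + (0 + 0 + 0 | 0) | =a=> p4
  p3 = 0\{c}\{b} | ∅
  p4 = 0\{b} | ∅
Q's transition system — 5 states:
  q0 = a.(a.0\{c})\{b} + b.(a.0\{b} + (0 + 0 + 0 | 0)) | =a=> q1, =b=> q2
  q1 = (a.0\{c})\{b} | =a=> q3
  q2 = a.0\{b} + (0 + 0 + 0 | 0) | =a=> q4
  q3 = 0\{c}\{b} | ∅
  q4 = 0\{b} | ∅
Run σ = ⟨ac⟩ on P: start {p0}
  [1] a ⇒ {p1}
  [2] c ⇒ {p3}
  P completes σ.
Run σ = ⟨ac⟩ on Q: start {q0}
  [1] a ⇒ {q1}
  [2] c ⇒ ∅ (Q stuck)

ac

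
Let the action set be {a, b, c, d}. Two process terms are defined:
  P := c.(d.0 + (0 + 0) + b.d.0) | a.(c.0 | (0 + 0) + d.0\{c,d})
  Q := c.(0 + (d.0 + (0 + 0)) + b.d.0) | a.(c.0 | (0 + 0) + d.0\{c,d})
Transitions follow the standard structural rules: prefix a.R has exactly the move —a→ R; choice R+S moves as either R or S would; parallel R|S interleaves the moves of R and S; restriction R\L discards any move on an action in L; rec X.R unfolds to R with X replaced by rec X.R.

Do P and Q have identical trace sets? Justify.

YES

P's transition system — 16 states:
  m0 = c.(d.0 + (0 + 0) + b.d.0) | a.(c.0 | (0 + 0) + d.0\{c,d}) | -a-> m1, -c-> m2
  m1 = c.(d.0 + (0 + 0) + b.d.0) | (c.0 | (0 + 0) + d.0\{c,d}) | -c-> m3, -c-> m4, -d-> m5
  m2 = (d.0 + (0 + 0) + b.d.0) | a.(c.0 | (0 + 0) + d.0\{c,d}) | -a-> m3, -b-> m6, -d-> m7
  m3 = (d.0 + (0 + 0) + b.d.0) | (c.0 | (0 + 0) + d.0\{c,d}) | -b-> m8, -c-> m9, -d-> m10, -d-> m11
  m4 = c.(d.0 + (0 + 0) + b.d.0) | (0 | (0 + 0)) | -c-> m9
  m5 = c.(d.0 + (0 + 0) + b.d.0) | 0\{c,d} | -c-> m10
  m6 = d.0 | a.(c.0 | (0 + 0) + d.0\{c,d}) | -a-> m8, -d-> m7
  m7 = 0 | a.(c.0 | (0 + 0) + d.0\{c,d}) | -a-> m11
  m8 = d.0 | (c.0 | (0 + 0) + d.0\{c,d}) | -c-> m12, -d-> m11, -d-> m13
  m9 = (d.0 + (0 + 0) + b.d.0) | (0 | (0 + 0)) | -b-> m12, -d-> m14
  m10 = (d.0 + (0 + 0) + b.d.0) | 0\{c,d} | -b-> m13, -d-> m15
  m11 = 0 | (c.0 | (0 + 0) + d.0\{c,d}) | -c-> m14, -d-> m15
  m12 = d.0 | (0 | (0 + 0)) | -d-> m14
  m13 = d.0 | 0\{c,d} | -d-> m15
  m14 = 0 | (0 | (0 + 0)) | ·
  m15 = 0 | 0\{c,d} | ·
Q's transition system — 16 states:
  n0 = c.(0 + (d.0 + (0 + 0)) + b.d.0) | a.(c.0 | (0 + 0) + d.0\{c,d}) | -a-> n1, -c-> n2
  n1 = c.(0 + (d.0 + (0 + 0)) + b.d.0) | (c.0 | (0 + 0) + d.0\{c,d}) | -c-> n3, -c-> n4, -d-> n5
  n2 = (0 + (d.0 + (0 + 0)) + b.d.0) | a.(c.0 | (0 + 0) + d.0\{c,d}) | -a-> n3, -b-> n6, -d-> n7
  n3 = (0 + (d.0 + (0 + 0)) + b.d.0) | (c.0 | (0 + 0) + d.0\{c,d}) | -b-> n8, -c-> n9, -d-> n10, -d-> n11
  n4 = c.(0 + (d.0 + (0 + 0)) + b.d.0) | (0 | (0 + 0)) | -c-> n9
  n5 = c.(0 + (d.0 + (0 + 0)) + b.d.0) | 0\{c,d} | -c-> n10
  n6 = d.0 | a.(c.0 | (0 + 0) + d.0\{c,d}) | -a-> n8, -d-> n7
  n7 = 0 | a.(c.0 | (0 + 0) + d.0\{c,d}) | -a-> n11
  n8 = d.0 | (c.0 | (0 + 0) + d.0\{c,d}) | -c-> n12, -d-> n11, -d-> n13
  n9 = (0 + (d.0 + (0 + 0)) + b.d.0) | (0 | (0 + 0)) | -b-> n12, -d-> n14
  n10 = (0 + (d.0 + (0 + 0)) + b.d.0) | 0\{c,d} | -b-> n13, -d-> n15
  n11 = 0 | (c.0 | (0 + 0) + d.0\{c,d}) | -c-> n14, -d-> n15
  n12 = d.0 | (0 | (0 + 0)) | -d-> n14
  n13 = d.0 | 0\{c,d} | -d-> n15
  n14 = 0 | (0 | (0 + 0)) | ·
  n15 = 0 | 0\{c,d} | ·
Partition-refinement fixed point:
  B0 = {m0, n0}
  B1 = {m1, n1}
  B2 = {m4, m5, n4, n5}
  B3 = {m10, m9, n10, n9}
  B4 = {m14, m15, n14, n15}
  B5 = {m12, m13, n12, n13}
  B6 = {m3, n3}
  B7 = {m11, n11}
  B8 = {m8, n8}
  B9 = {m2, n2}
  B10 = {m7, n7}
  B11 = {m6, n6}
m0 ∈ B0, n0 ∈ B0 → same block
Bisimilar ⇒ trace-equivalent.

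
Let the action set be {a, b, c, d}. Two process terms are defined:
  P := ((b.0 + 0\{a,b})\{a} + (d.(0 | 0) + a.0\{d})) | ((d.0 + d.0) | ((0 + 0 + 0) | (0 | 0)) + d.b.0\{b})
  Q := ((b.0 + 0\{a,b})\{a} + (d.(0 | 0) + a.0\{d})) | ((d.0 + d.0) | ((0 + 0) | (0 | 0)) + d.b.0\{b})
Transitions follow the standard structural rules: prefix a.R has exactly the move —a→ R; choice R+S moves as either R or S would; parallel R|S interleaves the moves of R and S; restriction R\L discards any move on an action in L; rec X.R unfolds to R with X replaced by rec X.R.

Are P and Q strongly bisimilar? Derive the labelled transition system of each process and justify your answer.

P's transition system — 16 states:
  p0 = ((b.0 + 0\{a,b})\{a} + (d.(0 | 0) + a.0\{d})) | ((d.0 + d.0) | ((0 + 0 + 0) | (0 | 0)) + d.b.0\{b}) ⊢ -a-> p1, -b-> p2, -d-> p3, -d-> p4, -d-> p5
  p1 = 0\{d} | ((d.0 + d.0) | ((0 + 0 + 0) | (0 | 0)) + d.b.0\{b}) ⊢ -d-> p6, -d-> p7
  p2 = 0\{a} | ((d.0 + d.0) | ((0 + 0 + 0) | (0 | 0)) + d.b.0\{b}) ⊢ -d-> p8, -d-> p9
  p3 = ((b.0 + 0\{a,b})\{a} + (d.(0 | 0) + a.0\{d})) | (0 | ((0 + 0 + 0) | (0 | 0))) ⊢ -a-> p6, -b-> p8, -d-> p10
  p4 = ((b.0 + 0\{a,b})\{a} + (d.(0 | 0) + a.0\{d})) | b.0\{b} ⊢ -a-> p7, -b-> p11, -b-> p9, -d-> p12
  p5 = 0 | 0 | ((d.0 + d.0) | ((0 + 0 + 0) | (0 | 0)) + d.b.0\{b}) ⊢ -d-> p10, -d-> p12
  p6 = 0\{d} | (0 | ((0 + 0 + 0) | (0 | 0))) ⊢ (no moves)
  p7 = 0\{d} | b.0\{b} ⊢ -b-> p13
  p8 = 0\{a} | (0 | ((0 + 0 + 0) | (0 | 0))) ⊢ (no moves)
  p9 = 0\{a} | b.0\{b} ⊢ -b-> p14
  p10 = 0 | 0 | (0 | ((0 + 0 + 0) | (0 | 0))) ⊢ (no moves)
  p11 = ((b.0 + 0\{a,b})\{a} + (d.(0 | 0) + a.0\{d})) | 0\{b} ⊢ -a-> p13, -b-> p14, -d-> p15
  p12 = 0 | 0 | b.0\{b} ⊢ -b-> p15
  p13 = 0\{d} | 0\{b} ⊢ (no moves)
  p14 = 0\{a} | 0\{b} ⊢ (no moves)
  p15 = 0 | 0 | 0\{b} ⊢ (no moves)
Q's transition system — 16 states:
  q0 = ((b.0 + 0\{a,b})\{a} + (d.(0 | 0) + a.0\{d})) | ((d.0 + d.0) | ((0 + 0) | (0 | 0)) + d.b.0\{b}) ⊢ -a-> q1, -b-> q2, -d-> q3, -d-> q4, -d-> q5
  q1 = 0\{d} | ((d.0 + d.0) | ((0 + 0) | (0 | 0)) + d.b.0\{b}) ⊢ -d-> q6, -d-> q7
  q2 = 0\{a} | ((d.0 + d.0) | ((0 + 0) | (0 | 0)) + d.b.0\{b}) ⊢ -d-> q8, -d-> q9
  q3 = ((b.0 + 0\{a,b})\{a} + (d.(0 | 0) + a.0\{d})) | (0 | ((0 + 0) | (0 | 0))) ⊢ -a-> q6, -b-> q8, -d-> q10
  q4 = ((b.0 + 0\{a,b})\{a} + (d.(0 | 0) + a.0\{d})) | b.0\{b} ⊢ -a-> q7, -b-> q11, -b-> q9, -d-> q12
  q5 = 0 | 0 | ((d.0 + d.0) | ((0 + 0) | (0 | 0)) + d.b.0\{b}) ⊢ -d-> q10, -d-> q12
  q6 = 0\{d} | (0 | ((0 + 0) | (0 | 0))) ⊢ (no moves)
  q7 = 0\{d} | b.0\{b} ⊢ -b-> q13
  q8 = 0\{a} | (0 | ((0 + 0) | (0 | 0))) ⊢ (no moves)
  q9 = 0\{a} | b.0\{b} ⊢ -b-> q14
  q10 = 0 | 0 | (0 | ((0 + 0) | (0 | 0))) ⊢ (no moves)
  q11 = ((b.0 + 0\{a,b})\{a} + (d.(0 | 0) + a.0\{d})) | 0\{b} ⊢ -a-> q13, -b-> q14, -d-> q15
  q12 = 0 | 0 | b.0\{b} ⊢ -b-> q15
  q13 = 0\{d} | 0\{b} ⊢ (no moves)
  q14 = 0\{a} | 0\{b} ⊢ (no moves)
  q15 = 0 | 0 | 0\{b} ⊢ (no moves)
Coarsest stable partition (strong bisimilarity classes):
  B0 = {p0, q0}
  B1 = {p1, p2, p5, q1, q2, q5}
  B2 = {p10, p13, p14, p15, p6, p8, q10, q13, q14, q15, q6, q8}
  B3 = {p12, p7, p9, q12, q7, q9}
  B4 = {p11, p3, q11, q3}
  B5 = {p4, q4}
p0 ∈ B0, q0 ∈ B0 → same block

bisimilar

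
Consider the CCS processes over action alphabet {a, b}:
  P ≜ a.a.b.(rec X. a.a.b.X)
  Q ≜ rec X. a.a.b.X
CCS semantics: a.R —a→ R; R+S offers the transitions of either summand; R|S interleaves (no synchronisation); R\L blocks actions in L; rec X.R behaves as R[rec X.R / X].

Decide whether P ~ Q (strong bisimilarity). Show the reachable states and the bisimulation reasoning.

bisimilar

LTS(P): 4 reachable states
  u0 = a.a.b.(rec X. a.a.b.X) ⊢ =a=> u1
  u1 = a.b.(rec X. a.a.b.X) ⊢ =a=> u2
  u2 = b.(rec X. a.a.b.X) ⊢ =b=> u3
  u3 = rec X. a.a.b.X ⊢ =a=> u1
LTS(Q): 3 reachable states
  v0 = rec X. a.a.b.X ⊢ =a=> v1
  v1 = a.b.(rec X. a.a.b.X) ⊢ =a=> v2
  v2 = b.(rec X. a.a.b.X) ⊢ =b=> v0
Bisimilarity quotient blocks:
  B0 = {u0, u3, v0}
  B1 = {u1, v1}
  B2 = {u2, v2}
u0 ∈ B0, v0 ∈ B0 → same block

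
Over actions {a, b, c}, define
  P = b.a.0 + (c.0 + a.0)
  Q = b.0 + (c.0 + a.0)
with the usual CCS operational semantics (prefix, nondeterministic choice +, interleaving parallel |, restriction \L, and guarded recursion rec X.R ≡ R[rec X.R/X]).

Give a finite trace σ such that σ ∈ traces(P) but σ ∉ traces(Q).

ba

Reachable graph of P (3 states):
  p0 = b.a.0 + (c.0 + a.0) ⊢ =a=> p1, =b=> p2, =c=> p1
  p1 = 0 ⊢ deadlocked
  p2 = a.0 ⊢ =a=> p1
Reachable graph of Q (2 states):
  q0 = b.0 + (c.0 + a.0) ⊢ =a=> q1, =b=> q1, =c=> q1
  q1 = 0 ⊢ deadlocked
Run σ = ⟨ba⟩ on P: start {p0}
  after b @ step 1: {p2}
  after a @ step 2: {p1}
  — P admits the full trace.
Run σ = ⟨ba⟩ on Q: start {q0}
  after b @ step 1: {q1}
  after a @ step 2: ∅ (Q stuck)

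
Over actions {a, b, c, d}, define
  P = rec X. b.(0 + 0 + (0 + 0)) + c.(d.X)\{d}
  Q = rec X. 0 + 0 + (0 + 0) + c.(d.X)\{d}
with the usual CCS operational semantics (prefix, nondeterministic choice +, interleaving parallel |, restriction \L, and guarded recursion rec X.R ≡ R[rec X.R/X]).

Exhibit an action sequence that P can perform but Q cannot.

P's transition system — 3 states:
  s0 = rec X. b.(0 + 0 + (0 + 0)) + c.(d.X)\{d} ⊢ ··b··> s1, ··c··> s2
  s1 = 0 + 0 + (0 + 0) ⊢ (no moves)
  s2 = (d.(rec X. b.(0 + 0 + (0 + 0)) + c.(d.X)\{d}))\{d} ⊢ (no moves)
Q's transition system — 2 states:
  t0 = rec X. 0 + 0 + (0 + 0) + c.(d.X)\{d} ⊢ ··c··> t1
  t1 = (d.(rec X. 0 + 0 + (0 + 0) + c.(d.X)\{d}))\{d} ⊢ (no moves)
Trace ⟨b⟩ through P, begin at {s0}:
  step 1 (b): {s1}
  — P admits the full trace.
Trace ⟨b⟩ through Q, begin at {t0}:
  step 1 (b): no successor for Q

b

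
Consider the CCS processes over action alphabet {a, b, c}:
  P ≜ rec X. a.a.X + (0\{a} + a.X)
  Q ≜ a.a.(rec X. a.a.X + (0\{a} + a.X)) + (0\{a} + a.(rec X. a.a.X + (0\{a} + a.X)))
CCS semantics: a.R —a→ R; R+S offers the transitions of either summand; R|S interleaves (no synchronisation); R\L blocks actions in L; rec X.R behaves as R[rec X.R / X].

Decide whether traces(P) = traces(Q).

Reachable graph of P (2 states):
  m0 = rec X. a.a.X + (0\{a} + a.X) → --a--▸ m0, --a--▸ m1
  m1 = a.(rec X. a.a.X + (0\{a} + a.X)) → --a--▸ m0
Reachable graph of Q (3 states):
  n0 = a.a.(rec X. a.a.X + (0\{a} + a.X)) + (0\{a} + a.(rec X. a.a.X + (0\{a} + a.X))) → --a--▸ n1, --a--▸ n2
  n1 = a.(rec X. a.a.X + (0\{a} + a.X)) → --a--▸ n2
  n2 = rec X. a.a.X + (0\{a} + a.X) → --a--▸ n1, --a--▸ n2
Partition-refinement fixed point:
  B0 = {m0, m1, n0, n1, n2}
m0 ∈ B0, n0 ∈ B0 → same block
Bisimilar ⇒ trace-equivalent.

traces(P) = traces(Q)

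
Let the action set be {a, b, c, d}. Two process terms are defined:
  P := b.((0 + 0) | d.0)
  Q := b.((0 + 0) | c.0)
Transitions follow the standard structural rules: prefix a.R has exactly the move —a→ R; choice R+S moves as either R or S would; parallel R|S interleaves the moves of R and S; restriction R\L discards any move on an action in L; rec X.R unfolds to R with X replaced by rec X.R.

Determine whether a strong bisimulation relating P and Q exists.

LTS(P): 3 reachable states
  s0 = b.((0 + 0) | d.0) → —b→ s1
  s1 = (0 + 0) | d.0 → —d→ s2
  s2 = (0 + 0) | 0 → deadlocked
LTS(Q): 3 reachable states
  t0 = b.((0 + 0) | c.0) → —b→ t1
  t1 = (0 + 0) | c.0 → —c→ t2
  t2 = (0 + 0) | 0 → deadlocked
Bisimilarity quotient blocks:
  B0 = {s0}
  B1 = {s1}
  B2 = {s2, t2}
  B3 = {t0}
  B4 = {t1}
s0 ∈ B0, t0 ∈ B3 → different blocks

not bisimilar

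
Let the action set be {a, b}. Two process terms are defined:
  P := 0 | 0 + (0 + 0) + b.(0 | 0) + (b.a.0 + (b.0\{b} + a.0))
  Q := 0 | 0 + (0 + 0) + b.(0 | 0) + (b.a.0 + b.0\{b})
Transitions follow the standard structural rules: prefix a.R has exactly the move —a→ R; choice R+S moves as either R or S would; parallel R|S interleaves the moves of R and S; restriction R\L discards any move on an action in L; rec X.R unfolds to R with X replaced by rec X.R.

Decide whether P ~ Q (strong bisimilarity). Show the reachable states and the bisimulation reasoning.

P's transition system — 5 states:
  s0 = 0 | 0 + (0 + 0) + b.(0 | 0) + (b.a.0 + (b.0\{b} + a.0)) ⊢ ··a··> s1, ··b··> s2, ··b··> s3, ··b··> s4
  s1 = 0 ⊢ (no moves)
  s2 = 0 | 0 ⊢ (no moves)
  s3 = 0\{b} ⊢ (no moves)
  s4 = a.0 ⊢ ··a··> s1
Q's transition system — 5 states:
  t0 = 0 | 0 + (0 + 0) + b.(0 | 0) + (b.a.0 + b.0\{b}) ⊢ ··b··> t1, ··b··> t2, ··b··> t3
  t1 = 0 | 0 ⊢ (no moves)
  t2 = 0\{b} ⊢ (no moves)
  t3 = a.0 ⊢ ··a··> t4
  t4 = 0 ⊢ (no moves)
Coarsest stable partition (strong bisimilarity classes):
  B0 = {s0}
  B1 = {s1, s2, s3, t1, t2, t4}
  B2 = {s4, t3}
  B3 = {t0}
s0 ∈ B0, t0 ∈ B3 → different blocks

P ≁ Q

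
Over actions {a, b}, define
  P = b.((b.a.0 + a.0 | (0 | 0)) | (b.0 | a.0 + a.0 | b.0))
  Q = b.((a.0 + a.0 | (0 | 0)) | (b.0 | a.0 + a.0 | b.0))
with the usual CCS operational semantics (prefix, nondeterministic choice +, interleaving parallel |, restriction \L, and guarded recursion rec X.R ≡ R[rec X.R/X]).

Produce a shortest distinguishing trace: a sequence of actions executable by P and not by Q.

P's transition system — 25 states:
  u0 = b.((b.a.0 + a.0 | (0 | 0)) | (b.0 | a.0 + a.0 | b.0)) | -b-> u1
  u1 = (b.a.0 + a.0 | (0 | 0)) | (b.0 | a.0 + a.0 | b.0) | -a-> u2, -a-> u3, -a-> u4, -b-> u5, -b-> u6, -b-> u7
  u2 = (b.a.0 + a.0 | (0 | 0)) | (0 | b.0) | -a-> u8, -b-> u10, -b-> u9
  u3 = (b.a.0 + a.0 | (0 | 0)) | (b.0 | 0) | -a-> u11, -b-> u12, -b-> u9
  u4 = 0 | (0 | 0) | (b.0 | a.0 + a.0 | b.0) | -a-> u11, -a-> u8, -b-> u13, -b-> u14
  u5 = (b.a.0 + a.0 | (0 | 0)) | (0 | a.0) | -a-> u13, -a-> u9, -b-> u15
  u6 = (b.a.0 + a.0 | (0 | 0)) | (a.0 | 0) | -a-> u14, -a-> u9, -b-> u16
  u7 = a.0 | (b.0 | a.0 + a.0 | b.0) | -a-> u10, -a-> u12, -a-> u17, -b-> u15, -b-> u16
  u8 = 0 | (0 | 0) | (0 | b.0) | -b-> u18
  u9 = (b.a.0 + a.0 | (0 | 0)) | (0 | 0) | -a-> u18, -b-> u19
  u10 = a.0 | (0 | b.0) | -a-> u20, -b-> u19
  u11 = 0 | (0 | 0) | (b.0 | 0) | -b-> u18
  u12 = a.0 | (b.0 | 0) | -a-> u21, -b-> u19
  u13 = 0 | (0 | 0) | (0 | a.0) | -a-> u18
  u14 = 0 | (0 | 0) | (a.0 | 0) | -a-> u18
  u15 = a.0 | (0 | a.0) | -a-> u19, -a-> u22
  u16 = a.0 | (a.0 | 0) | -a-> u19, -a-> u23
  u17 = 0 | (b.0 | a.0 + a.0 | b.0) | -a-> u20, -a-> u21, -b-> u22, -b-> u23
  u18 = 0 | (0 | 0) | (0 | 0) | stopped
  u19 = a.0 | (0 | 0) | -a-> u24
  u20 = 0 | (0 | b.0) | -b-> u24
  u21 = 0 | (b.0 | 0) | -b-> u24
  u22 = 0 | (0 | a.0) | -a-> u24
  u23 = 0 | (a.0 | 0) | -a-> u24
  u24 = 0 | (0 | 0) | stopped
Q's transition system — 19 states:
  v0 = b.((a.0 + a.0 | (0 | 0)) | (b.0 | a.0 + a.0 | b.0)) | -b-> v1
  v1 = (a.0 + a.0 | (0 | 0)) | (b.0 | a.0 + a.0 | b.0) | -a-> v2, -a-> v3, -a-> v4, -a-> v5, -b-> v6, -b-> v7
  v2 = (a.0 + a.0 | (0 | 0)) | (0 | b.0) | -a-> v8, -a-> v9, -b-> v10
  v3 = (a.0 + a.0 | (0 | 0)) | (b.0 | 0) | -a-> v11, -a-> v12, -b-> v10
  v4 = 0 | (0 | 0) | (b.0 | a.0 + a.0 | b.0) | -a-> v11, -a-> v8, -b-> v13, -b-> v14
  v5 = 0 | (b.0 | a.0 + a.0 | b.0) | -a-> v12, -a-> v9, -b-> v15, -b-> v16
  v6 = (a.0 + a.0 | (0 | 0)) | (0 | a.0) | -a-> v10, -a-> v13, -a-> v15
  v7 = (a.0 + a.0 | (0 | 0)) | (a.0 | 0) | -a-> v10, -a-> v14, -a-> v16
  v8 = 0 | (0 | 0) | (0 | b.0) | -b-> v17
  v9 = 0 | (0 | b.0) | -b-> v18
  v10 = (a.0 + a.0 | (0 | 0)) | (0 | 0) | -a-> v17, -a-> v18
  v11 = 0 | (0 | 0) | (b.0 | 0) | -b-> v17
  v12 = 0 | (b.0 | 0) | -b-> v18
  v13 = 0 | (0 | 0) | (0 | a.0) | -a-> v17
  v14 = 0 | (0 | 0) | (a.0 | 0) | -a-> v17
  v15 = 0 | (0 | a.0) | -a-> v18
  v16 = 0 | (a.0 | 0) | -a-> v18
  v17 = 0 | (0 | 0) | (0 | 0) | stopped
  v18 = 0 | (0 | 0) | stopped
Executing bbb from P (initial set {u0}):
  step 1 (b): {u1}
  step 2 (b): {u5, u6, u7}
  step 3 (b): {u15, u16}
  — P admits the full trace.
Executing bbb from Q (initial set {v0}):
  step 1 (b): {v1}
  step 2 (b): {v6, v7}
  step 3 (b): no successor for Q

bbb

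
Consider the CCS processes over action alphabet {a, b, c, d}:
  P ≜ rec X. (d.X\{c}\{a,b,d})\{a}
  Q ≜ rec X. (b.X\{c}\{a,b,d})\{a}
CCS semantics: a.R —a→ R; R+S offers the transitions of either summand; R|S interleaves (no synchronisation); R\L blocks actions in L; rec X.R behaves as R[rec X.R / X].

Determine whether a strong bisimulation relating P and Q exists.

Reachable graph of P (2 states):
  m0 = rec X. (d.X\{c}\{a,b,d})\{a} has moves --d--▸ m1
  m1 = (rec X. (d.X\{c}\{a,b,d})\{a})\{c}\{a,b,d}\{a} has moves ∅
Reachable graph of Q (2 states):
  n0 = rec X. (b.X\{c}\{a,b,d})\{a} has moves --b--▸ n1
  n1 = (rec X. (b.X\{c}\{a,b,d})\{a})\{c}\{a,b,d}\{a} has moves ∅
Coarsest stable partition (strong bisimilarity classes):
  B0 = {m0}
  B1 = {m1, n1}
  B2 = {n0}
m0 ∈ B0, n0 ∈ B2 → different blocks

NO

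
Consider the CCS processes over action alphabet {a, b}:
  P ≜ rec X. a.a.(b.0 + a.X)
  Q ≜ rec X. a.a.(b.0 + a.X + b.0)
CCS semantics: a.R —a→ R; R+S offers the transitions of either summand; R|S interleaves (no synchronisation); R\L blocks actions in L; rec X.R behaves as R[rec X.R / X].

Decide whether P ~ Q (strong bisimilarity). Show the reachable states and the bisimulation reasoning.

bisimilar

P's transition system — 4 states:
  m0 = rec X. a.a.(b.0 + a.X) :: -a-> m1
  m1 = a.(b.0 + a.(rec X. a.a.(b.0 + a.X))) :: -a-> m2
  m2 = b.0 + a.(rec X. a.a.(b.0 + a.X)) :: -a-> m0, -b-> m3
  m3 = 0 :: deadlocked
Q's transition system — 4 states:
  n0 = rec X. a.a.(b.0 + a.X + b.0) :: -a-> n1
  n1 = a.(b.0 + a.(rec X. a.a.(b.0 + a.X + b.0)) + b.0) :: -a-> n2
  n2 = b.0 + a.(rec X. a.a.(b.0 + a.X + b.0)) + b.0 :: -a-> n0, -b-> n3
  n3 = 0 :: deadlocked
Partition-refinement fixed point:
  B0 = {m0, n0}
  B1 = {m1, n1}
  B2 = {m2, n2}
  B3 = {m3, n3}
m0 ∈ B0, n0 ∈ B0 → same block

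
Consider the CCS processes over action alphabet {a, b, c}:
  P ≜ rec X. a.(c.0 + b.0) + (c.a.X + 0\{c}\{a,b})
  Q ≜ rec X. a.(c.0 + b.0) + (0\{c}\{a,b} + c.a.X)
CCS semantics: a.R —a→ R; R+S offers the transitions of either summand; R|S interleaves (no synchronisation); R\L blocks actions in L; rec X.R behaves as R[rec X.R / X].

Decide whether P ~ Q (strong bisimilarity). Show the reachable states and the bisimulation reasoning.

bisimilar

P's transition system — 4 states:
  u0 = rec X. a.(c.0 + b.0) + (c.a.X + 0\{c}\{a,b}) → -a-> u1, -c-> u2
  u1 = c.0 + b.0 → -b-> u3, -c-> u3
  u2 = a.(rec X. a.(c.0 + b.0) + (c.a.X + 0\{c}\{a,b})) → -a-> u0
  u3 = 0 → stopped
Q's transition system — 4 states:
  v0 = rec X. a.(c.0 + b.0) + (0\{c}\{a,b} + c.a.X) → -a-> v1, -c-> v2
  v1 = c.0 + b.0 → -b-> v3, -c-> v3
  v2 = a.(rec X. a.(c.0 + b.0) + (0\{c}\{a,b} + c.a.X)) → -a-> v0
  v3 = 0 → stopped
Bisimilarity quotient blocks:
  B0 = {u0, v0}
  B1 = {u1, v1}
  B2 = {u3, v3}
  B3 = {u2, v2}
u0 ∈ B0, v0 ∈ B0 → same block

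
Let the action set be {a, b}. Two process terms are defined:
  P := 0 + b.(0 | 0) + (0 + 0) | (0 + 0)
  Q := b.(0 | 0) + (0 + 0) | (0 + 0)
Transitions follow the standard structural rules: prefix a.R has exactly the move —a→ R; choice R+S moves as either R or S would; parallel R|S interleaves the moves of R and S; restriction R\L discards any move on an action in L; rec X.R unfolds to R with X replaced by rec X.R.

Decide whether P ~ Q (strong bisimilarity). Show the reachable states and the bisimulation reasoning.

P's transition system — 2 states:
  u0 = 0 + b.(0 | 0) + (0 + 0) | (0 + 0) → —b→ u1
  u1 = 0 | 0 → stopped
Q's transition system — 2 states:
  v0 = b.(0 | 0) + (0 + 0) | (0 + 0) → —b→ v1
  v1 = 0 | 0 → stopped
Bisimilarity quotient blocks:
  B0 = {u0, v0}
  B1 = {u1, v1}
u0 ∈ B0, v0 ∈ B0 → same block

P ~ Q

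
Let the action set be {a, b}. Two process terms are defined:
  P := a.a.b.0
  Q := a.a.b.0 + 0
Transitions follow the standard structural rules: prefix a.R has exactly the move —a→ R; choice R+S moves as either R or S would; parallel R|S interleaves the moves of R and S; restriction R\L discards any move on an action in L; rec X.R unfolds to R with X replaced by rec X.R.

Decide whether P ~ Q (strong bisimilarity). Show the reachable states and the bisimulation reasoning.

bisimilar

Reachable graph of P (4 states):
  u0 = a.a.b.0 | ··a··> u1
  u1 = a.b.0 | ··a··> u2
  u2 = b.0 | ··b··> u3
  u3 = 0 | ∅
Reachable graph of Q (4 states):
  v0 = a.a.b.0 + 0 | ··a··> v1
  v1 = a.b.0 | ··a··> v2
  v2 = b.0 | ··b··> v3
  v3 = 0 | ∅
Bisimilarity quotient blocks:
  B0 = {u0, v0}
  B1 = {u1, v1}
  B2 = {u2, v2}
  B3 = {u3, v3}
u0 ∈ B0, v0 ∈ B0 → same block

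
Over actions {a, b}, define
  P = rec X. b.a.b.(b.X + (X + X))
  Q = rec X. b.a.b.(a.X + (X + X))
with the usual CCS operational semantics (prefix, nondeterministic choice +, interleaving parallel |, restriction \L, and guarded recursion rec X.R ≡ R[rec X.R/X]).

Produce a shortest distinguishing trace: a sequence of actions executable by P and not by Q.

P's transition system — 4 states:
  p0 = rec X. b.a.b.(b.X + (X + X)) | =b=> p1
  p1 = a.b.(b.(rec X. b.a.b.(b.X + (X + X))) + ((rec X. b.a.b.(b.X + (X + X))) + (rec X. b.a.b.(b.X + (X + X))))) | =a=> p2
  p2 = b.(b.(rec X. b.a.b.(b.X + (X + X))) + ((rec X. b.a.b.(b.X + (X + X))) + (rec X. b.a.b.(b.X + (X + X))))) | =b=> p3
  p3 = b.(rec X. b.a.b.(b.X + (X + X))) + ((rec X. b.a.b.(b.X + (X + X))) + (rec X. b.a.b.(b.X + (X + X)))) | =b=> p0, =b=> p1
Q's transition system — 4 states:
  q0 = rec X. b.a.b.(a.X + (X + X)) | =b=> q1
  q1 = a.b.(a.(rec X. b.a.b.(a.X + (X + X))) + ((rec X. b.a.b.(a.X + (X + X))) + (rec X. b.a.b.(a.X + (X + X))))) | =a=> q2
  q2 = b.(a.(rec X. b.a.b.(a.X + (X + X))) + ((rec X. b.a.b.(a.X + (X + X))) + (rec X. b.a.b.(a.X + (X + X))))) | =b=> q3
  q3 = a.(rec X. b.a.b.(a.X + (X + X))) + ((rec X. b.a.b.(a.X + (X + X))) + (rec X. b.a.b.(a.X + (X + X)))) | =a=> q0, =b=> q1
Run σ = ⟨babbb⟩ on P: start {p0}
  step 1 (b): {p1}
  step 2 (a): {p2}
  step 3 (b): {p3}
  step 4 (b): {p0, p1}
  step 5 (b): {p1}
  P completes σ.
Run σ = ⟨babbb⟩ on Q: start {q0}
  step 1 (b): {q1}
  step 2 (a): {q2}
  step 3 (b): {q3}
  step 4 (b): {q1}
  step 5 (b): ∅ (Q stuck)

babbb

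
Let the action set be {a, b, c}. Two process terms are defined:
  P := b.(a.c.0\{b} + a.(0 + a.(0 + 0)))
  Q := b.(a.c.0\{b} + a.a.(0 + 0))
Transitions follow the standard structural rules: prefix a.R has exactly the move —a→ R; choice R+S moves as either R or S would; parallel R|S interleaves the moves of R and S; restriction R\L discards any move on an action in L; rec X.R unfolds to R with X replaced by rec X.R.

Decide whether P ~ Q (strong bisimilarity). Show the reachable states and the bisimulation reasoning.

P ~ Q

P's transition system — 6 states:
  p0 = b.(a.c.0\{b} + a.(0 + a.(0 + 0))) ⊢ =b=> p1
  p1 = a.c.0\{b} + a.(0 + a.(0 + 0)) ⊢ =a=> p2, =a=> p3
  p2 = 0 + a.(0 + 0) ⊢ =a=> p4
  p3 = c.0\{b} ⊢ =c=> p5
  p4 = 0 + 0 ⊢ (no moves)
  p5 = 0\{b} ⊢ (no moves)
Q's transition system — 6 states:
  q0 = b.(a.c.0\{b} + a.a.(0 + 0)) ⊢ =b=> q1
  q1 = a.c.0\{b} + a.a.(0 + 0) ⊢ =a=> q2, =a=> q3
  q2 = a.(0 + 0) ⊢ =a=> q4
  q3 = c.0\{b} ⊢ =c=> q5
  q4 = 0 + 0 ⊢ (no moves)
  q5 = 0\{b} ⊢ (no moves)
Coarsest stable partition (strong bisimilarity classes):
  B0 = {p0, q0}
  B1 = {p1, q1}
  B2 = {p3, q3}
  B3 = {p4, p5, q4, q5}
  B4 = {p2, q2}
p0 ∈ B0, q0 ∈ B0 → same block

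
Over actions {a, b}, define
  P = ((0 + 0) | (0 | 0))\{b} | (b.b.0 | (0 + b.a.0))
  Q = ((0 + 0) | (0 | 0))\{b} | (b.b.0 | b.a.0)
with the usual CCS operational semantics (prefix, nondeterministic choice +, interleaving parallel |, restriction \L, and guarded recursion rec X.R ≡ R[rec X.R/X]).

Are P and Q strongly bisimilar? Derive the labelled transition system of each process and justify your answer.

P ~ Q

Reachable graph of P (9 states):
  u0 = ((0 + 0) | (0 | 0))\{b} | (b.b.0 | (0 + b.a.0)) :: =b=> u1, =b=> u2
  u1 = ((0 + 0) | (0 | 0))\{b} | (b.0 | (0 + b.a.0)) :: =b=> u3, =b=> u4
  u2 = ((0 + 0) | (0 | 0))\{b} | (b.b.0 | a.0) :: =a=> u5, =b=> u4
  u3 = ((0 + 0) | (0 | 0))\{b} | (0 | (0 + b.a.0)) :: =b=> u6
  u4 = ((0 + 0) | (0 | 0))\{b} | (b.0 | a.0) :: =a=> u7, =b=> u6
  u5 = ((0 + 0) | (0 | 0))\{b} | (b.b.0 | 0) :: =b=> u7
  u6 = ((0 + 0) | (0 | 0))\{b} | (0 | a.0) :: =a=> u8
  u7 = ((0 + 0) | (0 | 0))\{b} | (b.0 | 0) :: =b=> u8
  u8 = ((0 + 0) | (0 | 0))\{b} | (0 | 0) :: ∅
Reachable graph of Q (9 states):
  v0 = ((0 + 0) | (0 | 0))\{b} | (b.b.0 | b.a.0) :: =b=> v1, =b=> v2
  v1 = ((0 + 0) | (0 | 0))\{b} | (b.0 | b.a.0) :: =b=> v3, =b=> v4
  v2 = ((0 + 0) | (0 | 0))\{b} | (b.b.0 | a.0) :: =a=> v5, =b=> v4
  v3 = ((0 + 0) | (0 | 0))\{b} | (0 | b.a.0) :: =b=> v6
  v4 = ((0 + 0) | (0 | 0))\{b} | (b.0 | a.0) :: =a=> v7, =b=> v6
  v5 = ((0 + 0) | (0 | 0))\{b} | (b.b.0 | 0) :: =b=> v7
  v6 = ((0 + 0) | (0 | 0))\{b} | (0 | a.0) :: =a=> v8
  v7 = ((0 + 0) | (0 | 0))\{b} | (b.0 | 0) :: =b=> v8
  v8 = ((0 + 0) | (0 | 0))\{b} | (0 | 0) :: ∅
Partition-refinement fixed point:
  B0 = {u0, v0}
  B1 = {u1, v1}
  B2 = {u3, v3}
  B3 = {u6, v6}
  B4 = {u8, v8}
  B5 = {u4, v4}
  B6 = {u7, v7}
  B7 = {u2, v2}
  B8 = {u5, v5}
u0 ∈ B0, v0 ∈ B0 → same block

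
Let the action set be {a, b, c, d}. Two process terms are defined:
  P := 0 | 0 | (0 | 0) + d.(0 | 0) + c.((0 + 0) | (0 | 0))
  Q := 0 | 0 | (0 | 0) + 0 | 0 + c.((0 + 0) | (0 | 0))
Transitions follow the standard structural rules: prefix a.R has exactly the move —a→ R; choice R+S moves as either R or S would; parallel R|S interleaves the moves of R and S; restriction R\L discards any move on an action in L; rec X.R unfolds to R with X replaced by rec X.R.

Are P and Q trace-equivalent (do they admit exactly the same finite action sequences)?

P's transition system — 3 states:
  s0 = 0 | 0 | (0 | 0) + d.(0 | 0) + c.((0 + 0) | (0 | 0)) → =c=> s1, =d=> s2
  s1 = (0 + 0) | (0 | 0) → stopped
  s2 = 0 | 0 → stopped
Q's transition system — 2 states:
  t0 = 0 | 0 | (0 | 0) + 0 | 0 + c.((0 + 0) | (0 | 0)) → =c=> t1
  t1 = (0 + 0) | (0 | 0) → stopped
Trace ⟨d⟩ through P, begin at {s0}:
  [1] d ⇒ {s2}
  P completes σ.
Trace ⟨d⟩ through Q, begin at {t0}:
  [1] d ⇒ no successor for Q

trace-distinct — witness ⟨d⟩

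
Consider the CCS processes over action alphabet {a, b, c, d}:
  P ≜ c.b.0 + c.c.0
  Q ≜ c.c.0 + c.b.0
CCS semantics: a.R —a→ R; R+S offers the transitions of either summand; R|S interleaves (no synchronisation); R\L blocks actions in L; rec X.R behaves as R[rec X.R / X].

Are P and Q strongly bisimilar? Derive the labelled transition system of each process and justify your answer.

bisimilar

P's transition system — 4 states:
  m0 = c.b.0 + c.c.0 → =c=> m1, =c=> m2
  m1 = b.0 → =b=> m3
  m2 = c.0 → =c=> m3
  m3 = 0 → stopped
Q's transition system — 4 states:
  n0 = c.c.0 + c.b.0 → =c=> n1, =c=> n2
  n1 = b.0 → =b=> n3
  n2 = c.0 → =c=> n3
  n3 = 0 → stopped
Partition-refinement fixed point:
  B0 = {m0, n0}
  B1 = {m2, n2}
  B2 = {m3, n3}
  B3 = {m1, n1}
m0 ∈ B0, n0 ∈ B0 → same block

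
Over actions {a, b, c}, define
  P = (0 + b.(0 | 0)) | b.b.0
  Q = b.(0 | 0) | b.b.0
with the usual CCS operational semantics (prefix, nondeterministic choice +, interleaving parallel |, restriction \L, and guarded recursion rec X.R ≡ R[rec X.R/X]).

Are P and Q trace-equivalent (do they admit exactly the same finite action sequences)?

trace-equivalent

Reachable graph of P (6 states):
  s0 = (0 + b.(0 | 0)) | b.b.0 ⊢ ··b··> s1, ··b··> s2
  s1 = (0 + b.(0 | 0)) | b.0 ⊢ ··b··> s3, ··b··> s4
  s2 = 0 | 0 | b.b.0 ⊢ ··b··> s4
  s3 = (0 + b.(0 | 0)) | 0 ⊢ ··b··> s5
  s4 = 0 | 0 | b.0 ⊢ ··b··> s5
  s5 = 0 | 0 | 0 ⊢ (no moves)
Reachable graph of Q (6 states):
  t0 = b.(0 | 0) | b.b.0 ⊢ ··b··> t1, ··b··> t2
  t1 = 0 | 0 | b.b.0 ⊢ ··b··> t3
  t2 = b.(0 | 0) | b.0 ⊢ ··b··> t3, ··b··> t4
  t3 = 0 | 0 | b.0 ⊢ ··b··> t5
  t4 = b.(0 | 0) | 0 ⊢ ··b··> t5
  t5 = 0 | 0 | 0 ⊢ (no moves)
Bisimilarity quotient blocks:
  B0 = {s0, t0}
  B1 = {s1, s2, t1, t2}
  B2 = {s3, s4, t3, t4}
  B3 = {s5, t5}
s0 ∈ B0, t0 ∈ B0 → same block
Bisimilar ⇒ trace-equivalent.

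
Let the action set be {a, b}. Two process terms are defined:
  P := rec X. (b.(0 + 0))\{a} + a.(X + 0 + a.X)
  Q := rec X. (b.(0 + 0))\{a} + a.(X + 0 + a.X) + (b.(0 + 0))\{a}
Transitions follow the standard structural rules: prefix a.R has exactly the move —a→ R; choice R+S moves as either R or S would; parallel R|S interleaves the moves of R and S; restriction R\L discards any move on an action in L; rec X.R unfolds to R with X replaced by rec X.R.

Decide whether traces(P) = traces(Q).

Reachable graph of P (3 states):
  u0 = rec X. (b.(0 + 0))\{a} + a.(X + 0 + a.X) | —a→ u1, —b→ u2
  u1 = (rec X. (b.(0 + 0))\{a} + a.(X + 0 + a.X)) + 0 + a.(rec X. (b.(0 + 0))\{a} + a.(X + 0 + a.X)) | —a→ u0, —a→ u1, —b→ u2
  u2 = (0 + 0)\{a} | ∅
Reachable graph of Q (3 states):
  v0 = rec X. (b.(0 + 0))\{a} + a.(X + 0 + a.X) + (b.(0 + 0))\{a} | —a→ v1, —b→ v2
  v1 = (rec X. (b.(0 + 0))\{a} + a.(X + 0 + a.X) + (b.(0 + 0))\{a}) + 0 + a.(rec X. (b.(0 + 0))\{a} + a.(X + 0 + a.X) + (b.(0 + 0))\{a}) | —a→ v0, —a→ v1, —b→ v2
  v2 = (0 + 0)\{a} | ∅
Bisimilarity quotient blocks:
  B0 = {u0, u1, v0, v1}
  B1 = {u2, v2}
u0 ∈ B0, v0 ∈ B0 → same block
Bisimilar ⇒ trace-equivalent.

YES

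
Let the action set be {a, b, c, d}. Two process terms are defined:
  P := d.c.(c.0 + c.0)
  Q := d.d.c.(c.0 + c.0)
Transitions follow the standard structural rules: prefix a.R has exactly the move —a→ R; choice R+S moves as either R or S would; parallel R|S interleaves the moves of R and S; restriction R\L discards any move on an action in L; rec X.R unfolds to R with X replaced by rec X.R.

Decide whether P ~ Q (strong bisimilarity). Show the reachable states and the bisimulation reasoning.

NO

Reachable graph of P (4 states):
  s0 = d.c.(c.0 + c.0) → ··d··> s1
  s1 = c.(c.0 + c.0) → ··c··> s2
  s2 = c.0 + c.0 → ··c··> s3
  s3 = 0 → ·
Reachable graph of Q (5 states):
  t0 = d.d.c.(c.0 + c.0) → ··d··> t1
  t1 = d.c.(c.0 + c.0) → ··d··> t2
  t2 = c.(c.0 + c.0) → ··c··> t3
  t3 = c.0 + c.0 → ··c··> t4
  t4 = 0 → ·
Partition-refinement fixed point:
  B0 = {s0, t1}
  B1 = {s1, t2}
  B2 = {s2, t3}
  B3 = {s3, t4}
  B4 = {t0}
s0 ∈ B0, t0 ∈ B4 → different blocks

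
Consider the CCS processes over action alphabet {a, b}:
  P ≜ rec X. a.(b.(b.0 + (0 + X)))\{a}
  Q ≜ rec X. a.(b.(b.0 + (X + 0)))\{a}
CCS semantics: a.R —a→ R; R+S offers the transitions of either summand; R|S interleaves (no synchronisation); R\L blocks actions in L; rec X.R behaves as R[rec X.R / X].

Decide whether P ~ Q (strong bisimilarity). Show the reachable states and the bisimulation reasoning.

P ~ Q

Reachable graph of P (4 states):
  p0 = rec X. a.(b.(b.0 + (0 + X)))\{a} :: ··a··> p1
  p1 = (b.(b.0 + (0 + (rec X. a.(b.(b.0 + (0 + X)))\{a}))))\{a} :: ··b··> p2
  p2 = (b.0 + (0 + (rec X. a.(b.(b.0 + (0 + X)))\{a})))\{a} :: ··b··> p3
  p3 = 0\{a} :: (no moves)
Reachable graph of Q (4 states):
  q0 = rec X. a.(b.(b.0 + (X + 0)))\{a} :: ··a··> q1
  q1 = (b.(b.0 + ((rec X. a.(b.(b.0 + (X + 0)))\{a}) + 0)))\{a} :: ··b··> q2
  q2 = (b.0 + ((rec X. a.(b.(b.0 + (X + 0)))\{a}) + 0))\{a} :: ··b··> q3
  q3 = 0\{a} :: (no moves)
Bisimilarity quotient blocks:
  B0 = {p0, q0}
  B1 = {p1, q1}
  B2 = {p2, q2}
  B3 = {p3, q3}
p0 ∈ B0, q0 ∈ B0 → same block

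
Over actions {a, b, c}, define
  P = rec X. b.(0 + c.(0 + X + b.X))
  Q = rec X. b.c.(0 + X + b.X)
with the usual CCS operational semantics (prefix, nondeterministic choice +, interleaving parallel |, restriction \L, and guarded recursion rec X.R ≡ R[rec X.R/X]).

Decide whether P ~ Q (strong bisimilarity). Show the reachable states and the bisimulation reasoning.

P's transition system — 3 states:
  m0 = rec X. b.(0 + c.(0 + X + b.X)) has moves --b--▸ m1
  m1 = 0 + c.(0 + (rec X. b.(0 + c.(0 + X + b.X))) + b.(rec X. b.(0 + c.(0 + X + b.X)))) has moves --c--▸ m2
  m2 = 0 + (rec X. b.(0 + c.(0 + X + b.X))) + b.(rec X. b.(0 + c.(0 + X + b.X))) has moves --b--▸ m0, --b--▸ m1
Q's transition system — 3 states:
  n0 = rec X. b.c.(0 + X + b.X) has moves --b--▸ n1
  n1 = c.(0 + (rec X. b.c.(0 + X + b.X)) + b.(rec X. b.c.(0 + X + b.X))) has moves --c--▸ n2
  n2 = 0 + (rec X. b.c.(0 + X + b.X)) + b.(rec X. b.c.(0 + X + b.X)) has moves --b--▸ n0, --b--▸ n1
Partition-refinement fixed point:
  B0 = {m0, n0}
  B1 = {m1, n1}
  B2 = {m2, n2}
m0 ∈ B0, n0 ∈ B0 → same block

P ~ Q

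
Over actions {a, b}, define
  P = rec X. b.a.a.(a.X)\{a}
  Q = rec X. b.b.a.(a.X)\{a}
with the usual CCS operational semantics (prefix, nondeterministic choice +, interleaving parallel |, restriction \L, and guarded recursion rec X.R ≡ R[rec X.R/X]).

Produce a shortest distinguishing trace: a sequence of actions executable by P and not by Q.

LTS(P): 4 reachable states
  u0 = rec X. b.a.a.(a.X)\{a} has moves —b→ u1
  u1 = a.a.(a.(rec X. b.a.a.(a.X)\{a}))\{a} has moves —a→ u2
  u2 = a.(a.(rec X. b.a.a.(a.X)\{a}))\{a} has moves —a→ u3
  u3 = (a.(rec X. b.a.a.(a.X)\{a}))\{a} has moves ∅
LTS(Q): 4 reachable states
  v0 = rec X. b.b.a.(a.X)\{a} has moves —b→ v1
  v1 = b.a.(a.(rec X. b.b.a.(a.X)\{a}))\{a} has moves —b→ v2
  v2 = a.(a.(rec X. b.b.a.(a.X)\{a}))\{a} has moves —a→ v3
  v3 = (a.(rec X. b.b.a.(a.X)\{a}))\{a} has moves ∅
Trace ⟨ba⟩ through P, begin at {u0}:
  after b @ step 1: {u1}
  after a @ step 2: {u2}
  — P admits the full trace.
Trace ⟨ba⟩ through Q, begin at {v0}:
  after b @ step 1: {v1}
  after a @ step 2: ∅  — Q cannot continue

ba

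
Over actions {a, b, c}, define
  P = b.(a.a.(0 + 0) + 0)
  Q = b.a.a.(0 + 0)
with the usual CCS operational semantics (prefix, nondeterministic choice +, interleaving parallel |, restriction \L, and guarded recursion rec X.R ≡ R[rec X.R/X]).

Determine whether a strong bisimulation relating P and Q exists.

Reachable graph of P (4 states):
  s0 = b.(a.a.(0 + 0) + 0) | ··b··> s1
  s1 = a.a.(0 + 0) + 0 | ··a··> s2
  s2 = a.(0 + 0) | ··a··> s3
  s3 = 0 + 0 | ·
Reachable graph of Q (4 states):
  t0 = b.a.a.(0 + 0) | ··b··> t1
  t1 = a.a.(0 + 0) | ··a··> t2
  t2 = a.(0 + 0) | ··a··> t3
  t3 = 0 + 0 | ·
Bisimilarity quotient blocks:
  B0 = {s0, t0}
  B1 = {s1, t1}
  B2 = {s2, t2}
  B3 = {s3, t3}
s0 ∈ B0, t0 ∈ B0 → same block

P ~ Q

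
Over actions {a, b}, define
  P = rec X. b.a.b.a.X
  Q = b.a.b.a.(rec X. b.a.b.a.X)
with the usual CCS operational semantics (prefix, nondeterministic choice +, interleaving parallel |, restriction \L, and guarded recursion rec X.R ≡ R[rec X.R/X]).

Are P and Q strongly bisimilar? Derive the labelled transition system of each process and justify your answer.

P's transition system — 4 states:
  p0 = rec X. b.a.b.a.X ⊢ -b-> p1
  p1 = a.b.a.(rec X. b.a.b.a.X) ⊢ -a-> p2
  p2 = b.a.(rec X. b.a.b.a.X) ⊢ -b-> p3
  p3 = a.(rec X. b.a.b.a.X) ⊢ -a-> p0
Q's transition system — 5 states:
  q0 = b.a.b.a.(rec X. b.a.b.a.X) ⊢ -b-> q1
  q1 = a.b.a.(rec X. b.a.b.a.X) ⊢ -a-> q2
  q2 = b.a.(rec X. b.a.b.a.X) ⊢ -b-> q3
  q3 = a.(rec X. b.a.b.a.X) ⊢ -a-> q4
  q4 = rec X. b.a.b.a.X ⊢ -b-> q1
Coarsest stable partition (strong bisimilarity classes):
  B0 = {p0, p2, q0, q2, q4}
  B1 = {p1, p3, q1, q3}
p0 ∈ B0, q0 ∈ B0 → same block

bisimilar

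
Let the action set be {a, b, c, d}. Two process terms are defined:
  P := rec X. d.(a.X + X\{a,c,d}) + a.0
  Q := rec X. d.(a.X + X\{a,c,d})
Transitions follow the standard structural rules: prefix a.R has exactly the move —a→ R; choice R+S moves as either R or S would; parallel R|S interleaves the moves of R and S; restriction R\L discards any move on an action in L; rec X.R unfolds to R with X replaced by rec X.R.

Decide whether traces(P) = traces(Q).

NO — witness ⟨a⟩

P's transition system — 3 states:
  m0 = rec X. d.(a.X + X\{a,c,d}) + a.0 → -a-> m1, -d-> m2
  m1 = 0 → stopped
  m2 = a.(rec X. d.(a.X + X\{a,c,d}) + a.0) + (rec X. d.(a.X + X\{a,c,d}) + a.0)\{a,c,d} → -a-> m0
Q's transition system — 2 states:
  n0 = rec X. d.(a.X + X\{a,c,d}) → -d-> n1
  n1 = a.(rec X. d.(a.X + X\{a,c,d})) + (rec X. d.(a.X + X\{a,c,d}))\{a,c,d} → -a-> n0
Executing a from P (initial set {m0}):
  step 1 (a): {m1}
  ✓ P
Executing a from Q (initial set {n0}):
  step 1 (a): no successor for Q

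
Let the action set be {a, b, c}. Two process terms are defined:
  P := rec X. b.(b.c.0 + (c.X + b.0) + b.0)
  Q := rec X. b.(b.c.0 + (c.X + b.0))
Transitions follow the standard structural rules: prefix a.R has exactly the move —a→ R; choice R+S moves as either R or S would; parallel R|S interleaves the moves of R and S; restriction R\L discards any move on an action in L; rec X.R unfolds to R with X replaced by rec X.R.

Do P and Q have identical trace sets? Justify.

P's transition system — 4 states:
  s0 = rec X. b.(b.c.0 + (c.X + b.0) + b.0) ⊢ =b=> s1
  s1 = b.c.0 + (c.(rec X. b.(b.c.0 + (c.X + b.0) + b.0)) + b.0) + b.0 ⊢ =b=> s2, =b=> s3, =c=> s0
  s2 = 0 ⊢ (no moves)
  s3 = c.0 ⊢ =c=> s2
Q's transition system — 4 states:
  t0 = rec X. b.(b.c.0 + (c.X + b.0)) ⊢ =b=> t1
  t1 = b.c.0 + (c.(rec X. b.(b.c.0 + (c.X + b.0))) + b.0) ⊢ =b=> t2, =b=> t3, =c=> t0
  t2 = 0 ⊢ (no moves)
  t3 = c.0 ⊢ =c=> t2
Coarsest stable partition (strong bisimilarity classes):
  B0 = {s0, t0}
  B1 = {s1, t1}
  B2 = {s3, t3}
  B3 = {s2, t2}
s0 ∈ B0, t0 ∈ B0 → same block
Bisimilar ⇒ trace-equivalent.

traces(P) = traces(Q)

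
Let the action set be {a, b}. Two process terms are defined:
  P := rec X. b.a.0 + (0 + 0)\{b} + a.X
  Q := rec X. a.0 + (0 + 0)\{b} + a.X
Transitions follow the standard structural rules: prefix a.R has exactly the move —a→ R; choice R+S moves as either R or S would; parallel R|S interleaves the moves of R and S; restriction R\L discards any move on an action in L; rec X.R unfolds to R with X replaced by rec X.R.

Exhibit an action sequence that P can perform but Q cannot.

P's transition system — 3 states:
  m0 = rec X. b.a.0 + (0 + 0)\{b} + a.X | -a-> m0, -b-> m1
  m1 = a.0 | -a-> m2
  m2 = 0 | deadlocked
Q's transition system — 2 states:
  n0 = rec X. a.0 + (0 + 0)\{b} + a.X | -a-> n0, -a-> n1
  n1 = 0 | deadlocked
Executing b from P (initial set {m0}):
  step 1 (b): {m1}
  — P admits the full trace.
Executing b from Q (initial set {n0}):
  step 1 (b): ∅  — Q cannot continue

b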